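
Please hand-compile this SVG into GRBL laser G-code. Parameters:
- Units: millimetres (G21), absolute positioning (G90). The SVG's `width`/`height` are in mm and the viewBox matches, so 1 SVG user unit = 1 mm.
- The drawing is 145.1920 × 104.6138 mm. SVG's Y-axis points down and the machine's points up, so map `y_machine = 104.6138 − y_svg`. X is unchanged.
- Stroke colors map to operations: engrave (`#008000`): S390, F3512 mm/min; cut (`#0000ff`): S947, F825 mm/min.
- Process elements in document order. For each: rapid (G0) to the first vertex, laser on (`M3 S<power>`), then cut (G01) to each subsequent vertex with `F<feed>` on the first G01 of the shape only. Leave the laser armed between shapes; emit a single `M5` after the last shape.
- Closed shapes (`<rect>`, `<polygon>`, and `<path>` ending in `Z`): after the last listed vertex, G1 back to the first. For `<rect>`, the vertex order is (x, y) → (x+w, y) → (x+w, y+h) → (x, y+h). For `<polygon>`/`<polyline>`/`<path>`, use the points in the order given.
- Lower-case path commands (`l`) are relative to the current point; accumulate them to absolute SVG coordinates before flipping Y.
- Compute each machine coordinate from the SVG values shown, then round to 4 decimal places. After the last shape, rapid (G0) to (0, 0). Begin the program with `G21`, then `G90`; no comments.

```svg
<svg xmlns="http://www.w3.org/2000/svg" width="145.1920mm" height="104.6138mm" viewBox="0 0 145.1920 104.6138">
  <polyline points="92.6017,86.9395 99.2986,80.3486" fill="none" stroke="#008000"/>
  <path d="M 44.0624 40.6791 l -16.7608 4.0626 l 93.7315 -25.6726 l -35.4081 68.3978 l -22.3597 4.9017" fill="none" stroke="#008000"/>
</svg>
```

G21
G90
G0 X92.6017 Y17.6743
M3 S390
G01 X99.2986 Y24.2652 F3512
G0 X44.0624 Y63.9347
M3 S390
G01 X27.3016 Y59.8721 F3512
G01 X121.0331 Y85.5447
G01 X85.6250 Y17.1469
G01 X63.2653 Y12.2452
M5
G0 X0.0000 Y0.0000

1 u = 1 mm; y_m = 104.6138 − y.

[1] `<polyline>` line segment, #008000→engrave S390 F3512: (92.6017,17.6743) → (99.2986,24.2652)

[2] `<path>` open polyline, #008000→engrave S390 F3512: (44.0624,63.9347) → (27.3016,59.8721) → (121.0331,85.5447) → (85.6250,17.1469) → (63.2653,12.2452)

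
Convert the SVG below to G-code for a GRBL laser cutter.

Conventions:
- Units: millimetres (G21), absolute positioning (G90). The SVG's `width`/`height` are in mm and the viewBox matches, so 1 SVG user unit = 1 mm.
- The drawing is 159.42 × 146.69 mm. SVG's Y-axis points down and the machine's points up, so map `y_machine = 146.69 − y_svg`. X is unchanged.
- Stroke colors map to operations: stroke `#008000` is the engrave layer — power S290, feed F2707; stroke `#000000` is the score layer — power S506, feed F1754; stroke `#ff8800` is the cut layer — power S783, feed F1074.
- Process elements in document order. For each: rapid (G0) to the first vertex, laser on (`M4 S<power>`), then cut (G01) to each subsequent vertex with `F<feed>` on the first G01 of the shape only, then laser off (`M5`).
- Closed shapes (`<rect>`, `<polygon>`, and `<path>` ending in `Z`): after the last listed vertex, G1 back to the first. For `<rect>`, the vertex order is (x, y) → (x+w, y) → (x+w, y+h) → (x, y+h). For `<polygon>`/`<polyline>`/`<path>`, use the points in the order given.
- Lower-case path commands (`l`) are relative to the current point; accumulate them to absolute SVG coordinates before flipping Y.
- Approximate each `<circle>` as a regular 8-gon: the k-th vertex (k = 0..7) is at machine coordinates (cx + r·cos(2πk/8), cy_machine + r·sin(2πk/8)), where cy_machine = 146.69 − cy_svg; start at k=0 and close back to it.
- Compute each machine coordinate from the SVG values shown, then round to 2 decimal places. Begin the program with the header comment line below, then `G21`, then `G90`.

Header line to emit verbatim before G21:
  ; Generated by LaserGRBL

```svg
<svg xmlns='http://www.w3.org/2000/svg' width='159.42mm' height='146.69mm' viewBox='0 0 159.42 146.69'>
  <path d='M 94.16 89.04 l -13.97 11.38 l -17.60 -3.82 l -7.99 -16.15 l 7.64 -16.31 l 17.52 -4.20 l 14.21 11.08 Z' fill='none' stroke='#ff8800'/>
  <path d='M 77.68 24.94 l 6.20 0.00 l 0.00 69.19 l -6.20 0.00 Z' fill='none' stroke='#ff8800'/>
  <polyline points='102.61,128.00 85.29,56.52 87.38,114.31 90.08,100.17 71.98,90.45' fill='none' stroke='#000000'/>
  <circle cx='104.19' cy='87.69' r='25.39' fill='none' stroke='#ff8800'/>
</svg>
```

Since the viewBox matches the mm dimensions, user units are millimetres directly. The only transform is the Y-flip y_m = 146.69 − y_svg.

Shape 1 is a regular polygon drawn with `<path>`. Its stroke #ff8800 means cut at S783, F1074. After flipping Y the toolpath is (94.16,57.65) → (80.19,46.27) → (62.59,50.09) → (54.60,66.24) → (62.24,82.55) → (79.76,86.75) → (93.97,75.67) → (94.16,57.65), returning to the start.

Shape 2 is a rectangle drawn with `<path>`. Its stroke #ff8800 means cut at S783, F1074. After flipping Y the toolpath is (77.68,121.75) → (83.88,121.75) → (83.88,52.56) → (77.68,52.56) → (77.68,121.75), returning to the start.

Shape 3 is a open polyline drawn with `<polyline>`. Its stroke #000000 means score at S506, F1754. After flipping Y the toolpath is (102.61,18.69) → (85.29,90.17) → (87.38,32.38) → (90.08,46.52) → (71.98,56.24).

Shape 4 is a circle drawn with `<circle>`. Its stroke #ff8800 means cut at S783, F1074. After flipping Y the toolpath is (129.58,59.00) → (122.14,76.95) → (104.19,84.39) → (86.24,76.95) → (78.80,59.00) → (86.24,41.05) → (104.19,33.61) → (122.14,41.05) → (129.58,59.00), returning to the start.

; Generated by LaserGRBL
G21
G90
G0 X94.16 Y57.65
M4 S783
G01 X80.19 Y46.27 F1074
G01 X62.59 Y50.09
G01 X54.60 Y66.24
G01 X62.24 Y82.55
G01 X79.76 Y86.75
G01 X93.97 Y75.67
G01 X94.16 Y57.65
M5
G0 X77.68 Y121.75
M4 S783
G01 X83.88 Y121.75 F1074
G01 X83.88 Y52.56
G01 X77.68 Y52.56
G01 X77.68 Y121.75
M5
G0 X102.61 Y18.69
M4 S506
G01 X85.29 Y90.17 F1754
G01 X87.38 Y32.38
G01 X90.08 Y46.52
G01 X71.98 Y56.24
M5
G0 X129.58 Y59.00
M4 S783
G01 X122.14 Y76.95 F1074
G01 X104.19 Y84.39
G01 X86.24 Y76.95
G01 X78.80 Y59.00
G01 X86.24 Y41.05
G01 X104.19 Y33.61
G01 X122.14 Y41.05
G01 X129.58 Y59.00
M5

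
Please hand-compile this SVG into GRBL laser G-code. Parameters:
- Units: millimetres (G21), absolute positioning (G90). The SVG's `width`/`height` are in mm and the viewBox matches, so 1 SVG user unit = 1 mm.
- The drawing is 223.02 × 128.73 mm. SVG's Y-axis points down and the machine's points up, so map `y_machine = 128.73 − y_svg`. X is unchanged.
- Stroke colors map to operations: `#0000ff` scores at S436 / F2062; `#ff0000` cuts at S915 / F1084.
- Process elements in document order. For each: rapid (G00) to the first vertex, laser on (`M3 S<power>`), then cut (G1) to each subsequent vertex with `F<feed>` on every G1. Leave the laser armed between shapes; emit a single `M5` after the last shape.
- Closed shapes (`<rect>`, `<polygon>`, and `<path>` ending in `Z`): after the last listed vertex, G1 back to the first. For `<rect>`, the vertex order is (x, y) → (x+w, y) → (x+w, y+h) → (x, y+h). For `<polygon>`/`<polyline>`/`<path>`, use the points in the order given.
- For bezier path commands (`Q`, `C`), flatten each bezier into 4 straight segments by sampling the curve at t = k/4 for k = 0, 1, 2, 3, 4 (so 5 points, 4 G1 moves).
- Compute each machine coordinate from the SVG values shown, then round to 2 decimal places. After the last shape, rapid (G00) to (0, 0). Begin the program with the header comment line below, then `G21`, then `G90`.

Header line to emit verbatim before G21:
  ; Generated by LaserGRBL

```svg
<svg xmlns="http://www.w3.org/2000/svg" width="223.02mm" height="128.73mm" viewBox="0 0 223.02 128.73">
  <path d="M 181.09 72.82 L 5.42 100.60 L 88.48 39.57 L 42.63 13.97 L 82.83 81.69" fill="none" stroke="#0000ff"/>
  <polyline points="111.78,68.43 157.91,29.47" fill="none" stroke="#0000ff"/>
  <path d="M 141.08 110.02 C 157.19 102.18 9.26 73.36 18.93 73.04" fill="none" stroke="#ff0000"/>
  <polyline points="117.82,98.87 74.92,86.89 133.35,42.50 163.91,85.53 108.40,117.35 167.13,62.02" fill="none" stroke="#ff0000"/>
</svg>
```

viewBox `0 0 223.02 128.73` with mm width/height → 1 unit = 1 mm. Flip: y_m = 128.73 − y_svg.

**Shape 1** — `<path>` open polyline, stroke `#0000ff` → score (S436, F2062). Machine vertices: (181.09,55.91) → (5.42,28.13) → (88.48,89.16) → (42.63,114.76) → (82.83,47.04). Open path.

**Shape 2** — `<polyline>` line segment, stroke `#0000ff` → score (S436, F2062). Machine vertices: (111.78,60.30) → (157.91,99.26). Open path.

**Shape 3** — `<path>` cubic bezier, stroke `#ff0000` → cut (S915, F1084). Control points (SVG): P0=(141.08,110.02), P1=(157.19,102.18), P2=(9.26,73.36), P3=(18.93,73.04); sampled at t=k/4. Machine vertices: (141.08,18.71) → (127.43,27.75) → (82.42,40.02) → (36.20,50.88) → (18.93,55.69). Open path.

**Shape 4** — `<polyline>` open polyline, stroke `#ff0000` → cut (S915, F1084). Machine vertices: (117.82,29.86) → (74.92,41.84) → (133.35,86.23) → (163.91,43.20) → (108.40,11.38) → (167.13,66.71). Open path.

; Generated by LaserGRBL
G21
G90
G00 X181.09 Y55.91
M3 S436
G1 X5.42 Y28.13 F2062
G1 X88.48 Y89.16 F2062
G1 X42.63 Y114.76 F2062
G1 X82.83 Y47.04 F2062
G00 X111.78 Y60.30
M3 S436
G1 X157.91 Y99.26 F2062
G00 X141.08 Y18.71
M3 S915
G1 X127.43 Y27.75 F1084
G1 X82.42 Y40.02 F1084
G1 X36.20 Y50.88 F1084
G1 X18.93 Y55.69 F1084
G00 X117.82 Y29.86
M3 S915
G1 X74.92 Y41.84 F1084
G1 X133.35 Y86.23 F1084
G1 X163.91 Y43.20 F1084
G1 X108.40 Y11.38 F1084
G1 X167.13 Y66.71 F1084
M5
G00 X0.00 Y0.00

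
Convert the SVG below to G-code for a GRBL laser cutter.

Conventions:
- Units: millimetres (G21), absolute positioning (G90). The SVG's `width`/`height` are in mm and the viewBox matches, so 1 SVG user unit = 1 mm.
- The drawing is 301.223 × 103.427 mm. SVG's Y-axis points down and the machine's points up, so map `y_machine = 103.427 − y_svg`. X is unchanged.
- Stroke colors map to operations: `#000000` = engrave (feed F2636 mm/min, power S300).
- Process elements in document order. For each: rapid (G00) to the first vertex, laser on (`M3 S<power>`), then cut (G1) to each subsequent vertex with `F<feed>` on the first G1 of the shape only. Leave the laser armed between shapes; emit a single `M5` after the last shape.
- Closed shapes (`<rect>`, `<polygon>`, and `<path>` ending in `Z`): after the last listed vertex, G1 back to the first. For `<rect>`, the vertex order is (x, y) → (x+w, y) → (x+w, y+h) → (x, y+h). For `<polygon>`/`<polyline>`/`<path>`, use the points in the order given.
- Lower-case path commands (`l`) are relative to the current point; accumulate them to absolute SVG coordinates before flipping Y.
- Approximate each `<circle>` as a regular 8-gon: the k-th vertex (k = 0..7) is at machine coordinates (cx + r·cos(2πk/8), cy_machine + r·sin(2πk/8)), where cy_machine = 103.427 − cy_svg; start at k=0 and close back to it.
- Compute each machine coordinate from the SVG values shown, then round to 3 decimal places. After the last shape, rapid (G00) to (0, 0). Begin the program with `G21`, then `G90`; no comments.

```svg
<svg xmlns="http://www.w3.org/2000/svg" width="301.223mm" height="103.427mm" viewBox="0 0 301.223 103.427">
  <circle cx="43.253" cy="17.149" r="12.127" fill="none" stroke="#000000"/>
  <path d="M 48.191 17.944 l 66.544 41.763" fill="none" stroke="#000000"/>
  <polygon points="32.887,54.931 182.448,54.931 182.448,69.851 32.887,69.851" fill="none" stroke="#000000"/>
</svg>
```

Since the viewBox matches the mm dimensions, user units are millimetres directly. The only transform is the Y-flip y_m = 103.427 − y_svg.

Shape 1 is a circle drawn with `<circle>`. Its stroke #000000 means engrave at S300, F2636. After flipping Y the toolpath is (55.380,86.278) → (51.828,94.853) → (43.253,98.405) → (34.678,94.853) → (31.126,86.278) → (34.678,77.703) → (43.253,74.151) → (51.828,77.703) → (55.380,86.278), returning to the start.

Shape 2 is a line segment drawn with `<path>`. Its stroke #000000 means engrave at S300, F2636. After flipping Y the toolpath is (48.191,85.483) → (114.735,43.720).

Shape 3 is a rectangle drawn with `<polygon>`. Its stroke #000000 means engrave at S300, F2636. After flipping Y the toolpath is (32.887,48.496) → (182.448,48.496) → (182.448,33.576) → (32.887,33.576) → (32.887,48.496), returning to the start.

G21
G90
G00 X55.380 Y86.278
M3 S300
G1 X51.828 Y94.853 F2636
G1 X43.253 Y98.405
G1 X34.678 Y94.853
G1 X31.126 Y86.278
G1 X34.678 Y77.703
G1 X43.253 Y74.151
G1 X51.828 Y77.703
G1 X55.380 Y86.278
G00 X48.191 Y85.483
M3 S300
G1 X114.735 Y43.720 F2636
G00 X32.887 Y48.496
M3 S300
G1 X182.448 Y48.496 F2636
G1 X182.448 Y33.576
G1 X32.887 Y33.576
G1 X32.887 Y48.496
M5
G00 X0.000 Y0.000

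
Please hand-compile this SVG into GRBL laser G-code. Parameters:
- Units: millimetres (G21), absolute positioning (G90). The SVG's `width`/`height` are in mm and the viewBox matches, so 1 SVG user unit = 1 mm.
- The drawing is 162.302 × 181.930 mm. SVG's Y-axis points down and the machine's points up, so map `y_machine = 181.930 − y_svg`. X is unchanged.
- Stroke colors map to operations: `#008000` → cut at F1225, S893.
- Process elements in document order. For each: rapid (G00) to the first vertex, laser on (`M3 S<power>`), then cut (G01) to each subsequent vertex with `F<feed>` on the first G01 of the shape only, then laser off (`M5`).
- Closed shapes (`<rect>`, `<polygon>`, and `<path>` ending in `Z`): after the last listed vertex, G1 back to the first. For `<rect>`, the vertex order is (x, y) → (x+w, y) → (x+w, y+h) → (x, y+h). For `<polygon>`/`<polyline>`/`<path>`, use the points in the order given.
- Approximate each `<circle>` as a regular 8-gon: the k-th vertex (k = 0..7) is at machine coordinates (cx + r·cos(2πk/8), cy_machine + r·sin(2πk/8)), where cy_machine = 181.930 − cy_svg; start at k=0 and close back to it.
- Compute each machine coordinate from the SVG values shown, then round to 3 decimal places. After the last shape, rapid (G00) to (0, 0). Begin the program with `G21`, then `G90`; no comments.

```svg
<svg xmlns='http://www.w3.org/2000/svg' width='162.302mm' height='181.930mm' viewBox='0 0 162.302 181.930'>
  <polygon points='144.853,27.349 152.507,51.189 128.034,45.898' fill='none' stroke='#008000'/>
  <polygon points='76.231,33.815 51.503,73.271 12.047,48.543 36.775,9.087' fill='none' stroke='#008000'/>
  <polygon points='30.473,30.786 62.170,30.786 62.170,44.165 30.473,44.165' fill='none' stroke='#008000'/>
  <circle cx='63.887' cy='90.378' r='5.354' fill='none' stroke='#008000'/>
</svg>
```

G21
G90
G00 X144.853 Y154.581
M3 S893
G01 X152.507 Y130.741 F1225
G01 X128.034 Y136.032
G01 X144.853 Y154.581
M5
G00 X76.231 Y148.115
M3 S893
G01 X51.503 Y108.659 F1225
G01 X12.047 Y133.387
G01 X36.775 Y172.843
G01 X76.231 Y148.115
M5
G00 X30.473 Y151.144
M3 S893
G01 X62.170 Y151.144 F1225
G01 X62.170 Y137.765
G01 X30.473 Y137.765
G01 X30.473 Y151.144
M5
G00 X69.241 Y91.552
M3 S893
G01 X67.673 Y95.338 F1225
G01 X63.887 Y96.906
G01 X60.101 Y95.338
G01 X58.533 Y91.552
G01 X60.101 Y87.766
G01 X63.887 Y86.198
G01 X67.673 Y87.766
G01 X69.241 Y91.552
M5
G00 X0.000 Y0.000

Since the viewBox matches the mm dimensions, user units are millimetres directly. The only transform is the Y-flip y_m = 181.930 − y_svg.

Shape 1 is a regular polygon drawn with `<polygon>`. Its stroke #008000 means cut at S893, F1225. After flipping Y the toolpath is (144.853,154.581) → (152.507,130.741) → (128.034,136.032) → (144.853,154.581), returning to the start.

Shape 2 is a regular polygon drawn with `<polygon>`. Its stroke #008000 means cut at S893, F1225. After flipping Y the toolpath is (76.231,148.115) → (51.503,108.659) → (12.047,133.387) → (36.775,172.843) → (76.231,148.115), returning to the start.

Shape 3 is a rectangle drawn with `<polygon>`. Its stroke #008000 means cut at S893, F1225. After flipping Y the toolpath is (30.473,151.144) → (62.170,151.144) → (62.170,137.765) → (30.473,137.765) → (30.473,151.144), returning to the start.

Shape 4 is a circle drawn with `<circle>`. Its stroke #008000 means cut at S893, F1225. After flipping Y the toolpath is (69.241,91.552) → (67.673,95.338) → (63.887,96.906) → (60.101,95.338) → (58.533,91.552) → (60.101,87.766) → (63.887,86.198) → (67.673,87.766) → (69.241,91.552), returning to the start.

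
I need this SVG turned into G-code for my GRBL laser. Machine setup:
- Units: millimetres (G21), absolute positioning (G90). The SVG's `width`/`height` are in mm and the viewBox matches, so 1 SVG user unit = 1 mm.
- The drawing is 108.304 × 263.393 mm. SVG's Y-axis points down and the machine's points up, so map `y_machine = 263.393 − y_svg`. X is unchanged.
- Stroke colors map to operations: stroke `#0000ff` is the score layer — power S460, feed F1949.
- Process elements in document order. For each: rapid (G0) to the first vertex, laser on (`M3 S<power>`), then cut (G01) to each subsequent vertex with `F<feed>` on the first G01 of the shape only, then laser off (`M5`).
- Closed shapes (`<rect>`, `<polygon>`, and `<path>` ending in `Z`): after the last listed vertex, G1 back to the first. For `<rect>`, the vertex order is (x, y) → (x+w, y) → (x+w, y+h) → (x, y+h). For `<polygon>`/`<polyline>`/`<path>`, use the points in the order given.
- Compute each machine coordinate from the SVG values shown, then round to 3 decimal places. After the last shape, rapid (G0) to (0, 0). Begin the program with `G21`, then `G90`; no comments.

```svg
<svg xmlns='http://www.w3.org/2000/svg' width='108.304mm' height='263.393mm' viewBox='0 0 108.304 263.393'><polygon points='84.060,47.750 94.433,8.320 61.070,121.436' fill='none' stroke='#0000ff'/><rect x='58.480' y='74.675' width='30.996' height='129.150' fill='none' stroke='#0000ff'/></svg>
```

G21
G90
G0 X84.060 Y215.643
M3 S460
G01 X94.433 Y255.073 F1949
G01 X61.070 Y141.957
G01 X84.060 Y215.643
M5
G0 X58.480 Y188.718
M3 S460
G01 X89.476 Y188.718 F1949
G01 X89.476 Y59.568
G01 X58.480 Y59.568
G01 X58.480 Y188.718
M5
G0 X0.000 Y0.000

1 u = 1 mm; y_m = 263.393 − y.

[1] `<polygon>` closed polygon, #0000ff→score S460 F1949: (84.060,215.643) → (94.433,255.073) → (61.070,141.957) → (84.060,215.643) (closed)

[2] `<rect>` rectangle, #0000ff→score S460 F1949: (58.480,188.718) → (89.476,188.718) → (89.476,59.568) → (58.480,59.568) → (58.480,188.718) (closed)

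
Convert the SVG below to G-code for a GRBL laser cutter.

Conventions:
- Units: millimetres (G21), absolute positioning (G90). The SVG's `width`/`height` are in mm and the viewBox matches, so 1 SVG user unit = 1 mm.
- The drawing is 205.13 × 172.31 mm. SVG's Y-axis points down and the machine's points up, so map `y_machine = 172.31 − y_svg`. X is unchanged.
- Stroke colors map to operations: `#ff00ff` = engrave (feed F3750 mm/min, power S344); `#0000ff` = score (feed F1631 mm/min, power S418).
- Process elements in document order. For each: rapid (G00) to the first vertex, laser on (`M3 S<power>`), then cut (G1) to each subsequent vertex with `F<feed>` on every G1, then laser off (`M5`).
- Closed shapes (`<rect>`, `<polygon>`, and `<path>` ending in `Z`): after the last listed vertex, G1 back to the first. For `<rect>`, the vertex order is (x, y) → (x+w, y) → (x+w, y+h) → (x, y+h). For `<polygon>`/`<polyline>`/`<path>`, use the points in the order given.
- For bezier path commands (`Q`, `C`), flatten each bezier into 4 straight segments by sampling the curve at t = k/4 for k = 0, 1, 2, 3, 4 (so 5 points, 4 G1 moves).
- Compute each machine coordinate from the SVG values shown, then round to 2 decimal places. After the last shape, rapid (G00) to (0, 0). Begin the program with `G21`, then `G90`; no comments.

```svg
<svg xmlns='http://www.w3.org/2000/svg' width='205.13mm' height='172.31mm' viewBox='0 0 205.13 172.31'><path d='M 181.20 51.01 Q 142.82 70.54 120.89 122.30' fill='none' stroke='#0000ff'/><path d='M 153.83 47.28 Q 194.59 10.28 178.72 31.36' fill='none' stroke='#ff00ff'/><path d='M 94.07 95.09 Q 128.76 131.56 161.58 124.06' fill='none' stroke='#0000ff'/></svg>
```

G21
G90
G00 X181.20 Y121.30
M3 S418
G1 X163.04 Y109.52 F1631
G1 X146.93 Y93.71 F1631
G1 X132.88 Y73.88 F1631
G1 X120.89 Y50.01 F1631
M5
G00 X153.83 Y125.03
M3 S344
G1 X170.67 Y139.90 F3750
G1 X180.43 Y147.51 F3750
G1 X183.12 Y147.86 F3750
G1 X178.72 Y140.95 F3750
M5
G00 X94.07 Y77.22
M3 S418
G1 X111.30 Y61.73 F1631
G1 X128.29 Y51.74 F1631
G1 X145.05 Y47.25 F1631
G1 X161.58 Y48.25 F1631
M5
G00 X0.00 Y0.00

Since the viewBox matches the mm dimensions, user units are millimetres directly. The only transform is the Y-flip y_m = 172.31 − y_svg.

Shape 1 is a quadratic bezier drawn with `<path>`. Its stroke #0000ff means score at S418, F1631. After flipping Y the toolpath is (181.20,121.30) → (163.04,109.52) → (146.93,93.71) → (132.88,73.88) → (120.89,50.01).

Shape 2 is a quadratic bezier drawn with `<path>`. Its stroke #ff00ff means engrave at S344, F3750. After flipping Y the toolpath is (153.83,125.03) → (170.67,139.90) → (180.43,147.51) → (183.12,147.86) → (178.72,140.95).

Shape 3 is a quadratic bezier drawn with `<path>`. Its stroke #0000ff means score at S418, F1631. After flipping Y the toolpath is (94.07,77.22) → (111.30,61.73) → (128.29,51.74) → (145.05,47.25) → (161.58,48.25).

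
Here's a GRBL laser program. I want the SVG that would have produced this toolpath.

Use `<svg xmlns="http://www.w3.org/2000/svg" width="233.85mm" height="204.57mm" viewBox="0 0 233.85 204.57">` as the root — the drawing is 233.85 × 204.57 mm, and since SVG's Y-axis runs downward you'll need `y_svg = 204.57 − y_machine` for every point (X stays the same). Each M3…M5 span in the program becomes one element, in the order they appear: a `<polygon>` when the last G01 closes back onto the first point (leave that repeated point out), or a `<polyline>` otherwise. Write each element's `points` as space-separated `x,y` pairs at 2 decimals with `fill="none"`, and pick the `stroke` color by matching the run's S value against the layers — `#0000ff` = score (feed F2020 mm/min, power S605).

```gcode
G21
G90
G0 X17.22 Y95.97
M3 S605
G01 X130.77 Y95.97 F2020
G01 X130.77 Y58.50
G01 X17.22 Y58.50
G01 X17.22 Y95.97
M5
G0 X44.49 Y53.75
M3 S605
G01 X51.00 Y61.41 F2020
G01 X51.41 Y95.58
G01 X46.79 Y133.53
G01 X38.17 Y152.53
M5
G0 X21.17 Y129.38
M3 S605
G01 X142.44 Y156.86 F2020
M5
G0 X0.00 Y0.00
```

<svg xmlns="http://www.w3.org/2000/svg" width="233.85mm" height="204.57mm" viewBox="0 0 233.85 204.57">
  <polygon points="17.22,108.60 130.77,108.60 130.77,146.07 17.22,146.07" fill="none" stroke="#0000ff"/>
  <polyline points="44.49,150.82 51.00,143.16 51.41,108.99 46.79,71.04 38.17,52.04" fill="none" stroke="#0000ff"/>
  <polyline points="21.17,75.19 142.44,47.71" fill="none" stroke="#0000ff"/>
</svg>

y_svg = 204.57 − y_m. Every run uses S605, so all elements get stroke `#0000ff` (score).

[1] closed run; points: 17.22,108.60 130.77,108.60 130.77,146.07 17.22,146.07

[2] open run; points: 44.49,150.82 51.00,143.16 51.41,108.99 46.79,71.04 38.17,52.04

[3] open run; points: 21.17,75.19 142.44,47.71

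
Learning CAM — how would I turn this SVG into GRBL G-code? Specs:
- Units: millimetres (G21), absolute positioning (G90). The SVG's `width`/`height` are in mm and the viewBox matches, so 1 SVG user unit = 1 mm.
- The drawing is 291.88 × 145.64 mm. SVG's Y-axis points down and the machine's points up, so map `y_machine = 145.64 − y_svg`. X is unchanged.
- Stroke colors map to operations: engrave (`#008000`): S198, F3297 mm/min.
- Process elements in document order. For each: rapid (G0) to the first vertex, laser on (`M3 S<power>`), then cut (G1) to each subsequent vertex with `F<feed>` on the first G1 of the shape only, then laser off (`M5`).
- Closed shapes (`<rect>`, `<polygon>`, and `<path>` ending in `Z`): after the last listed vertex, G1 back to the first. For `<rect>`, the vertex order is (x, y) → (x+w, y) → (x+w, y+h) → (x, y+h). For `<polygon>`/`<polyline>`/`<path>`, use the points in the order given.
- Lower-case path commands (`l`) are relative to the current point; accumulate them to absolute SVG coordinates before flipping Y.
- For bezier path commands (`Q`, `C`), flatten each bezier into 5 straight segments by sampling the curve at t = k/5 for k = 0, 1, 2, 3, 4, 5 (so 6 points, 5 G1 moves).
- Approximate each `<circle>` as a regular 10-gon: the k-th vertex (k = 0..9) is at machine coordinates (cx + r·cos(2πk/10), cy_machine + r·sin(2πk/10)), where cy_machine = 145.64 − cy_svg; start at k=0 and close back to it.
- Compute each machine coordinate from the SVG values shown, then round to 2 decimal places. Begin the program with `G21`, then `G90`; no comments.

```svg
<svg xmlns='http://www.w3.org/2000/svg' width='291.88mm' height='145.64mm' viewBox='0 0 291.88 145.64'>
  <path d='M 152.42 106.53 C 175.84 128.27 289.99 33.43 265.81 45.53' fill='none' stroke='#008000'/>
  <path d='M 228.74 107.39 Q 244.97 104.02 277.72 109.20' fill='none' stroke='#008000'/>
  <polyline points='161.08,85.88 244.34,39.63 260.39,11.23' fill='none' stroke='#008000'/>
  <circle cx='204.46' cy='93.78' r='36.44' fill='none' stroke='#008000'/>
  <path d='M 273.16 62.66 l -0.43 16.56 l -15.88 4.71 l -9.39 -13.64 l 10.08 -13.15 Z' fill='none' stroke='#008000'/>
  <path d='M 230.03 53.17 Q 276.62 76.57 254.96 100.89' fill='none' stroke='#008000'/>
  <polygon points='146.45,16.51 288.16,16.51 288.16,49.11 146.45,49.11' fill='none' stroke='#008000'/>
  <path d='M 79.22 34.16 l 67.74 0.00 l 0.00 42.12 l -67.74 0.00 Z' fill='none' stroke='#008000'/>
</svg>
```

G21
G90
G0 X152.42 Y39.11
M3 S198
G1 X175.53 Y38.27 F3297
G1 X209.41 Y54.68
G1 X243.09 Y77.60
G1 X265.55 Y96.33
G1 X265.81 Y100.11
M5
G0 X228.74 Y38.25
M3 S198
G1 X235.89 Y39.26 F3297
G1 X244.37 Y39.58
G1 X254.16 Y39.22
G1 X265.28 Y38.17
G1 X277.72 Y36.44
M5
G0 X161.08 Y59.76
M3 S198
G1 X244.34 Y106.01 F3297
G1 X260.39 Y134.41
M5
G0 X240.90 Y51.86
M3 S198
G1 X233.94 Y73.28 F3297
G1 X215.72 Y86.52
G1 X193.20 Y86.52
G1 X174.98 Y73.28
G1 X168.02 Y51.86
G1 X174.98 Y30.44
G1 X193.20 Y17.20
G1 X215.72 Y17.20
G1 X233.94 Y30.44
G1 X240.90 Y51.86
M5
G0 X273.16 Y82.98
M3 S198
G1 X272.73 Y66.42 F3297
G1 X256.85 Y61.71
G1 X247.46 Y75.35
G1 X257.54 Y88.50
G1 X273.16 Y82.98
M5
G0 X230.03 Y92.47
M3 S198
G1 X245.94 Y83.07 F3297
G1 X256.38 Y73.60
G1 X261.37 Y64.06
G1 X260.89 Y54.44
G1 X254.96 Y44.75
M5
G0 X146.45 Y129.13
M3 S198
G1 X288.16 Y129.13 F3297
G1 X288.16 Y96.53
G1 X146.45 Y96.53
G1 X146.45 Y129.13
M5
G0 X79.22 Y111.48
M3 S198
G1 X146.96 Y111.48 F3297
G1 X146.96 Y69.36
G1 X79.22 Y69.36
G1 X79.22 Y111.48
M5

Since the viewBox matches the mm dimensions, user units are millimetres directly. The only transform is the Y-flip y_m = 145.64 − y_svg.

Shape 1 is a cubic bezier drawn with `<path>`. Its stroke #008000 means engrave at S198, F3297. After flipping Y the toolpath is (152.42,39.11) → (175.53,38.27) → (209.41,54.68) → (243.09,77.60) → (265.55,96.33) → (265.81,100.11).

Shape 2 is a quadratic bezier drawn with `<path>`. Its stroke #008000 means engrave at S198, F3297. After flipping Y the toolpath is (228.74,38.25) → (235.89,39.26) → (244.37,39.58) → (254.16,39.22) → (265.28,38.17) → (277.72,36.44).

Shape 3 is a open polyline drawn with `<polyline>`. Its stroke #008000 means engrave at S198, F3297. After flipping Y the toolpath is (161.08,59.76) → (244.34,106.01) → (260.39,134.41).

Shape 4 is a circle drawn with `<circle>`. Its stroke #008000 means engrave at S198, F3297. After flipping Y the toolpath is (240.90,51.86) → (233.94,73.28) → (215.72,86.52) → (193.20,86.52) → (174.98,73.28) → (168.02,51.86) → (174.98,30.44) → (193.20,17.20) → (215.72,17.20) → (233.94,30.44) → (240.90,51.86), returning to the start.

Shape 5 is a regular polygon drawn with `<path>`. Its stroke #008000 means engrave at S198, F3297. After flipping Y the toolpath is (273.16,82.98) → (272.73,66.42) → (256.85,61.71) → (247.46,75.35) → (257.54,88.50) → (273.16,82.98), returning to the start.

Shape 6 is a quadratic bezier drawn with `<path>`. Its stroke #008000 means engrave at S198, F3297. After flipping Y the toolpath is (230.03,92.47) → (245.94,83.07) → (256.38,73.60) → (261.37,64.06) → (260.89,54.44) → (254.96,44.75).

Shape 7 is a rectangle drawn with `<polygon>`. Its stroke #008000 means engrave at S198, F3297. After flipping Y the toolpath is (146.45,129.13) → (288.16,129.13) → (288.16,96.53) → (146.45,96.53) → (146.45,129.13), returning to the start.

Shape 8 is a rectangle drawn with `<path>`. Its stroke #008000 means engrave at S198, F3297. After flipping Y the toolpath is (79.22,111.48) → (146.96,111.48) → (146.96,69.36) → (79.22,69.36) → (79.22,111.48), returning to the start.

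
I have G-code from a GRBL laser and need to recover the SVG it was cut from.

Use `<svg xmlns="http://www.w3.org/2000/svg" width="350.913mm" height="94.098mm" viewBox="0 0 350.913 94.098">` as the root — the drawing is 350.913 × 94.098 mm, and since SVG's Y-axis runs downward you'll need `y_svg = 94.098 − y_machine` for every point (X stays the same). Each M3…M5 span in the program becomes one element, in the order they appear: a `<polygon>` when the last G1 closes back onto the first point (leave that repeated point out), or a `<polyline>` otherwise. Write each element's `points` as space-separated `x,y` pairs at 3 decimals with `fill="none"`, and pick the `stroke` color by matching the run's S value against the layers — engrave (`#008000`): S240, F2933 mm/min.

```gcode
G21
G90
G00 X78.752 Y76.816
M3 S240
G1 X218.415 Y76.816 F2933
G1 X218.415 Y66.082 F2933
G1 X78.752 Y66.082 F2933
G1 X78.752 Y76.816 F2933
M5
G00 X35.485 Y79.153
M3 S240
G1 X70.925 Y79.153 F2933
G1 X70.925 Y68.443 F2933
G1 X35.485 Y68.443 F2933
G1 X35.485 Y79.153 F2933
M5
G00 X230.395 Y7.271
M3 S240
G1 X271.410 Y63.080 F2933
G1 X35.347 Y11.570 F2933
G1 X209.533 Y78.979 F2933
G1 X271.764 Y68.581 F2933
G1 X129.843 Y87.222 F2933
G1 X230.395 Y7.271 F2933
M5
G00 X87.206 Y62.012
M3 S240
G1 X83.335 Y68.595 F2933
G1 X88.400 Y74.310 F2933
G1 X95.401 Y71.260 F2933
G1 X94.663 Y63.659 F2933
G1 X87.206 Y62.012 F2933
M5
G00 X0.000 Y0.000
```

<svg xmlns="http://www.w3.org/2000/svg" width="350.913mm" height="94.098mm" viewBox="0 0 350.913 94.098">
  <polygon points="78.752,17.282 218.415,17.282 218.415,28.016 78.752,28.016" fill="none" stroke="#008000"/>
  <polygon points="35.485,14.945 70.925,14.945 70.925,25.655 35.485,25.655" fill="none" stroke="#008000"/>
  <polygon points="230.395,86.827 271.410,31.018 35.347,82.528 209.533,15.119 271.764,25.517 129.843,6.876" fill="none" stroke="#008000"/>
  <polygon points="87.206,32.086 83.335,25.503 88.400,19.788 95.401,22.838 94.663,30.439" fill="none" stroke="#008000"/>
</svg>

Machine Y-up, SVG Y-down with viewBox height 94.098, so y_svg = 94.098 − y_machine; X carries over. Every run uses S240, so all elements get stroke `#008000` (engrave).

Run 1: The run returns to its start, so emit a `<polygon>` with points (Y-flipped): 78.752,17.282 218.415,17.282 218.415,28.016 78.752,28.016.

Run 2: The run returns to its start, so emit a `<polygon>` with points (Y-flipped): 35.485,14.945 70.925,14.945 70.925,25.655 35.485,25.655.

Run 3: The run returns to its start, so emit a `<polygon>` with points (Y-flipped): 230.395,86.827 271.410,31.018 35.347,82.528 209.533,15.119 271.764,25.517 129.843,6.876.

Run 4: The run returns to its start, so emit a `<polygon>` with points (Y-flipped): 87.206,32.086 83.335,25.503 88.400,19.788 95.401,22.838 94.663,30.439.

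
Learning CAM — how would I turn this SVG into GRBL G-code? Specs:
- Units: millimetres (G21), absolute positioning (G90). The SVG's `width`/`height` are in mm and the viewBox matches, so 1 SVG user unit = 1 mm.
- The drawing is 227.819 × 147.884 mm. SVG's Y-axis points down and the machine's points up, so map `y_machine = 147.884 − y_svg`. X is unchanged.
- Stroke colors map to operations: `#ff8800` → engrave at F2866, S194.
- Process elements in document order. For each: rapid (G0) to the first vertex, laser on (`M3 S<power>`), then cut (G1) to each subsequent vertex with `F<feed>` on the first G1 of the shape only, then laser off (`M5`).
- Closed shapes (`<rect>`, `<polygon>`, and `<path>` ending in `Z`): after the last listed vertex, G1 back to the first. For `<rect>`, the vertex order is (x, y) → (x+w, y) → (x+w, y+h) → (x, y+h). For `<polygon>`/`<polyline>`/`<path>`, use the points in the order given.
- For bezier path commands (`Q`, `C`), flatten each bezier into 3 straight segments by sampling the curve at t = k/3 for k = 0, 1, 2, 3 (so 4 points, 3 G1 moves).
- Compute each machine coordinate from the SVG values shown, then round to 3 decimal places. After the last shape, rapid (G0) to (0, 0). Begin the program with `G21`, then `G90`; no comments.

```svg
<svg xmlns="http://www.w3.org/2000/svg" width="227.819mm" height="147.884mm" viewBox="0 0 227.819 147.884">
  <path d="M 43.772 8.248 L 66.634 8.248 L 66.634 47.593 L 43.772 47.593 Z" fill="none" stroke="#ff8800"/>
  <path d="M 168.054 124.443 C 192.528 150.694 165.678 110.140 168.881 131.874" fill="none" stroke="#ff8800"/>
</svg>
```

G21
G90
G0 X43.772 Y139.636
M3 S194
G1 X66.634 Y139.636 F2866
G1 X66.634 Y100.291
G1 X43.772 Y100.291
G1 X43.772 Y139.636
M5
G0 X168.054 Y23.441
M3 S194
G1 X178.434 Y14.677 F2866
G1 X172.682 Y21.763
G1 X168.881 Y16.010
M5
G0 X0.000 Y0.000

1 u = 1 mm; y_m = 147.884 − y.

[1] `<path>` rectangle, #ff8800→engrave S194 F2866: (43.772,139.636) → (66.634,139.636) → (66.634,100.291) → (43.772,100.291) → (43.772,139.636) (closed)

[2] `<path>` cubic bezier, #ff8800→engrave S194 F2866: (168.054,23.441) → (178.434,14.677) → (172.682,21.763) → (168.881,16.010)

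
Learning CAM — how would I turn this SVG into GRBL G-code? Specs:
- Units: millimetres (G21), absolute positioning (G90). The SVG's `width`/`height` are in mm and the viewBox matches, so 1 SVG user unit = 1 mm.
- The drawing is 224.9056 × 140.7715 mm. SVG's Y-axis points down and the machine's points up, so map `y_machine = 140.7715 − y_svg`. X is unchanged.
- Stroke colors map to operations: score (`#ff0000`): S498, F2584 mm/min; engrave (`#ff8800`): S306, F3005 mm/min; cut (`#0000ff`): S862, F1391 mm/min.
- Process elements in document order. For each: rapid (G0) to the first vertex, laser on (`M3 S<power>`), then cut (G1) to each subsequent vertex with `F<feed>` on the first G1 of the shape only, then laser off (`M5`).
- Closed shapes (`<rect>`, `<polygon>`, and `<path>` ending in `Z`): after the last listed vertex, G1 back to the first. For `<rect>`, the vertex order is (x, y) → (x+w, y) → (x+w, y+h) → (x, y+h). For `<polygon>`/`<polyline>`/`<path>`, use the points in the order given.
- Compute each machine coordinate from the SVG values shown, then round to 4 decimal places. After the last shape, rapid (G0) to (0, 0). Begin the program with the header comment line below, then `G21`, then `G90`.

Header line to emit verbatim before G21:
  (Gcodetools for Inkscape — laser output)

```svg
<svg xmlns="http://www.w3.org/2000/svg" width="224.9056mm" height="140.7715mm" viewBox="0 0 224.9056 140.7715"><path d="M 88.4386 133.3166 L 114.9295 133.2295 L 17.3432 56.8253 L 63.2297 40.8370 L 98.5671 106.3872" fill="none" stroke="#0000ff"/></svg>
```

(Gcodetools for Inkscape — laser output)
G21
G90
G0 X88.4386 Y7.4549
M3 S862
G1 X114.9295 Y7.5420 F1391
G1 X17.3432 Y83.9462
G1 X63.2297 Y99.9345
G1 X98.5671 Y34.3843
M5
G0 X0.0000 Y0.0000

viewBox `0 0 224.9056 140.7715` with mm width/height → 1 unit = 1 mm. Flip: y_m = 140.7715 − y_svg.

**Shape 1** — `<path>` open polyline, stroke `#0000ff` → cut (S862, F1391). Machine vertices: (88.4386,7.4549) → (114.9295,7.5420) → (17.3432,83.9462) → (63.2297,99.9345) → (98.5671,34.3843). Open path.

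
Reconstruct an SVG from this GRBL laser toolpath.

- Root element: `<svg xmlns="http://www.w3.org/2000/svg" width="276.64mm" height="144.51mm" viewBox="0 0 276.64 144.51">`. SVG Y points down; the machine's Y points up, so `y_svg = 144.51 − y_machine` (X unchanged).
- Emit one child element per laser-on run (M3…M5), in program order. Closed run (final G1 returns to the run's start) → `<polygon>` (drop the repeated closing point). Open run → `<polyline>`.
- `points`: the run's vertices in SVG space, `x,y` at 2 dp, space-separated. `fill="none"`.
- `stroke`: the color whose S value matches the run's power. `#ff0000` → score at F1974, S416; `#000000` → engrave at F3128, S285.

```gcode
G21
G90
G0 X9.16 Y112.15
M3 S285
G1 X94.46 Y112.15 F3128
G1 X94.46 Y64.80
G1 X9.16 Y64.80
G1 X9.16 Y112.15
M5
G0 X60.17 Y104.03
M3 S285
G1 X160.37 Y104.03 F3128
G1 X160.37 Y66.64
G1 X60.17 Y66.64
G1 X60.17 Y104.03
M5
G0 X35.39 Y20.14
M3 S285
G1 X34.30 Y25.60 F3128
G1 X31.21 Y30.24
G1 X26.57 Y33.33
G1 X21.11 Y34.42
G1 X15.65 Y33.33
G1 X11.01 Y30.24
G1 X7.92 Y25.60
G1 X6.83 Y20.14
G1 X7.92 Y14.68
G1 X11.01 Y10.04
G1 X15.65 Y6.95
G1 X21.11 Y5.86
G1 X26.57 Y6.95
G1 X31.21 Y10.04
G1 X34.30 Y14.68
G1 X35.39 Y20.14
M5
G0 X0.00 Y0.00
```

Each laser-on run becomes one SVG element. Flip Y back into SVG space with y_svg = 144.51 − y_machine. Every run uses S285, so all elements get stroke `#000000` (engrave).

Run 1: The run returns to its start, so emit a `<polygon>` with points (Y-flipped): 9.16,32.36 94.46,32.36 94.46,79.71 9.16,79.71.

Run 2: The run returns to its start, so emit a `<polygon>` with points (Y-flipped): 60.17,40.48 160.37,40.48 160.37,77.87 60.17,77.87.

Run 3: The run returns to its start, so emit a `<polygon>` with points (Y-flipped): 35.39,124.37 34.30,118.91 31.21,114.27 26.57,111.18 21.11,110.09 15.65,111.18 11.01,114.27 7.92,118.91 6.83,124.37 7.92,129.83 11.01,134.47 15.65,137.56 21.11,138.65 26.57,137.56 31.21,134.47 34.30,129.83.

<svg xmlns="http://www.w3.org/2000/svg" width="276.64mm" height="144.51mm" viewBox="0 0 276.64 144.51">
  <polygon points="9.16,32.36 94.46,32.36 94.46,79.71 9.16,79.71" fill="none" stroke="#000000"/>
  <polygon points="60.17,40.48 160.37,40.48 160.37,77.87 60.17,77.87" fill="none" stroke="#000000"/>
  <polygon points="35.39,124.37 34.30,118.91 31.21,114.27 26.57,111.18 21.11,110.09 15.65,111.18 11.01,114.27 7.92,118.91 6.83,124.37 7.92,129.83 11.01,134.47 15.65,137.56 21.11,138.65 26.57,137.56 31.21,134.47 34.30,129.83" fill="none" stroke="#000000"/>
</svg>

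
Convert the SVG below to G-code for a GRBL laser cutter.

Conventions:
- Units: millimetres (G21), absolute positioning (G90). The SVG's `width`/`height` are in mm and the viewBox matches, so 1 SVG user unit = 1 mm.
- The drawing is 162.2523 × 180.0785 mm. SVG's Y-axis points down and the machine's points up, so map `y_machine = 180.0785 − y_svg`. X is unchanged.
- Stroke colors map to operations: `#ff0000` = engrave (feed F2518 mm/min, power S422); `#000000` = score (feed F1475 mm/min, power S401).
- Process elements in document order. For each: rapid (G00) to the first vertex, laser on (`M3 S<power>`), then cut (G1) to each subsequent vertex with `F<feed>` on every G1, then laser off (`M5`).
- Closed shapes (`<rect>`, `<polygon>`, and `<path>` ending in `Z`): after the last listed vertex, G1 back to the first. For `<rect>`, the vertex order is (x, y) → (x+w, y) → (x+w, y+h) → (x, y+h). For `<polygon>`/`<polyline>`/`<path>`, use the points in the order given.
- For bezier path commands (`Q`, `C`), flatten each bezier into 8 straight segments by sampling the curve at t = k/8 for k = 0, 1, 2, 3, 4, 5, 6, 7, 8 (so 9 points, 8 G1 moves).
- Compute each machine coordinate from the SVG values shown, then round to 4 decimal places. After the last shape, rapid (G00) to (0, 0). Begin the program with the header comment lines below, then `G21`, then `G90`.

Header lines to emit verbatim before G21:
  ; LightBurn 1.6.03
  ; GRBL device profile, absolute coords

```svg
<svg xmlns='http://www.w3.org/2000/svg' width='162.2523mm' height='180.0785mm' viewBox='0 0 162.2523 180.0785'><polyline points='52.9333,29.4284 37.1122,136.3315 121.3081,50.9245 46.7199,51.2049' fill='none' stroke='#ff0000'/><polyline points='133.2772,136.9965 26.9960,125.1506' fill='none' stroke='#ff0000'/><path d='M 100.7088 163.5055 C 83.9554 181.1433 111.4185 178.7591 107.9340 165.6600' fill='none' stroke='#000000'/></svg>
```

; LightBurn 1.6.03
; GRBL device profile, absolute coords
G21
G90
G00 X52.9333 Y150.6501
M3 S422
G1 X37.1122 Y43.7470 F2518
G1 X121.3081 Y129.1540 F2518
G1 X46.7199 Y128.8736 F2518
M5
G00 X133.2772 Y43.0820
M3 S422
G1 X26.9960 Y54.9279 F2518
M5
G00 X100.7088 Y16.5730
M3 S401
G1 X96.3521 Y10.8792 F1475
G1 X95.2599 Y6.9534 F1475
G1 X96.5513 Y4.6865 F1475
G1 X99.3456 Y3.9694 F1475
G1 X102.7618 Y4.6932 F1475
G1 X105.9191 Y6.7486 F1475
G1 X107.9368 Y10.0268 F1475
G1 X107.9340 Y14.4185 F1475
M5
G00 X0.0000 Y0.0000

1 u = 1 mm; y_m = 180.0785 − y.

[1] `<polyline>` open polyline, #ff0000→engrave S422 F2518: (52.9333,150.6501) → (37.1122,43.7470) → (121.3081,129.1540) → (46.7199,128.8736)

[2] `<polyline>` line segment, #ff0000→engrave S422 F2518: (133.2772,43.0820) → (26.9960,54.9279)

[3] `<path>` cubic bezier, #000000→score S401 F1475: (100.7088,16.5730) → (96.3521,10.8792) → (95.2599,6.9534) → (96.5513,4.6865) → (99.3456,3.9694) → (102.7618,4.6932) → (105.9191,6.7486) → (107.9368,10.0268) → (107.9340,14.4185)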